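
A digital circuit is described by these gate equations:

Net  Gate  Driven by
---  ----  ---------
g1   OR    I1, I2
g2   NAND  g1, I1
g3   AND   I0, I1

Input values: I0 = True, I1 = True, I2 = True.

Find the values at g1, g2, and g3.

g1 = I1 OR I2 = True OR True = True
g2 = g1 NAND I1 = True NAND True = False
g3 = I0 AND I1 = True AND True = True

g1 = True, g2 = False, g3 = True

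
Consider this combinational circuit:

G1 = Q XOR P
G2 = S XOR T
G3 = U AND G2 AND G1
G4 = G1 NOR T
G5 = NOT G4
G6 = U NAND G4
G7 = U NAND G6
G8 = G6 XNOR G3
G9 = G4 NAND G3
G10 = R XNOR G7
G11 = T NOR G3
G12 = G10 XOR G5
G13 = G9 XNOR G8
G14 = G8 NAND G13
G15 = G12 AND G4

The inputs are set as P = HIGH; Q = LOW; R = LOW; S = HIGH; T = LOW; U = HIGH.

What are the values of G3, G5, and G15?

G1 = Q XOR P = LOW XOR HIGH = HIGH
G2 = S XOR T = HIGH XOR LOW = HIGH
G3 = U AND G2 AND G1 = HIGH AND HIGH AND HIGH = HIGH
G4 = G1 NOR T = HIGH NOR LOW = LOW
G5 = NOT G4 = NOT LOW = HIGH
G6 = U NAND G4 = HIGH NAND LOW = HIGH
G7 = U NAND G6 = HIGH NAND HIGH = LOW
G10 = R XNOR G7 = LOW XNOR LOW = HIGH
G12 = G10 XOR G5 = HIGH XOR HIGH = LOW
G15 = G12 AND G4 = LOW AND LOW = LOW

G3 = HIGH  G5 = HIGH  G15 = LOW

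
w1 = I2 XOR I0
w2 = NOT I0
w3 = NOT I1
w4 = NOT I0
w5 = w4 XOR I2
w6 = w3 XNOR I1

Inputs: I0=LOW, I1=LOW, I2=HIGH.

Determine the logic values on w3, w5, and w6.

w3 = HIGH; w5 = LOW; w6 = LOW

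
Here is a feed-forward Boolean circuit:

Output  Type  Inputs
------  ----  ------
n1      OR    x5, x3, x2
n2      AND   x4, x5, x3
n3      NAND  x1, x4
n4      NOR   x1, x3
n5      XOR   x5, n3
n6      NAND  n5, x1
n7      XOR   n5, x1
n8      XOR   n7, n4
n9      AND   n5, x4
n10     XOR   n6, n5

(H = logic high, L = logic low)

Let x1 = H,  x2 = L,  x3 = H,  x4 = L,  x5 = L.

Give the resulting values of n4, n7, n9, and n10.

n3 = x1 NAND x4 = H NAND L = H
n4 = x1 NOR x3 = H NOR H = L
n5 = x5 XOR n3 = L XOR H = H
n6 = n5 NAND x1 = H NAND H = L
n7 = n5 XOR x1 = H XOR H = L
n9 = n5 AND x4 = H AND L = L
n10 = n6 XOR n5 = L XOR H = H

n4 = L, n7 = L, n9 = L, n10 = H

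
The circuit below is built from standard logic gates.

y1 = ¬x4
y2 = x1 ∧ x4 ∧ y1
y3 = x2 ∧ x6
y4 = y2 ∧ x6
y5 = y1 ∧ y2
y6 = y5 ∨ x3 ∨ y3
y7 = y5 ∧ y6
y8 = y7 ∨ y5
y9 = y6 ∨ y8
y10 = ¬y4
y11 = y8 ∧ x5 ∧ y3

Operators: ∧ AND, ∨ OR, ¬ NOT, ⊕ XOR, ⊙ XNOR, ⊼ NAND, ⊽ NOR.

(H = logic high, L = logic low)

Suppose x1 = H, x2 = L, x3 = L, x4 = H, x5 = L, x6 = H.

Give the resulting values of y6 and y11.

y6 = L  y11 = L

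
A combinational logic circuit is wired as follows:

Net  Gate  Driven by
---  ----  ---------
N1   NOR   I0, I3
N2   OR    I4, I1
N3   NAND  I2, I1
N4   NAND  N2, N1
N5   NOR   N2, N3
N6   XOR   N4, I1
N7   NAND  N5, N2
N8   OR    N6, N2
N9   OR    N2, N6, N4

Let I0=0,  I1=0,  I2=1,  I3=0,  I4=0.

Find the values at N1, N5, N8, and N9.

N1 = I0 NOR I3 = 0 NOR 0 = 1
N2 = I4 OR I1 = 0 OR 0 = 0
N3 = I2 NAND I1 = 1 NAND 0 = 1
N4 = N2 NAND N1 = 0 NAND 1 = 1
N5 = N2 NOR N3 = 0 NOR 1 = 0
N6 = N4 XOR I1 = 1 XOR 0 = 1
N8 = N6 OR N2 = 1 OR 0 = 1
N9 = N2 OR N6 OR N4 = 0 OR 1 OR 1 = 1

N1 = 1  N5 = 0  N8 = 1  N9 = 1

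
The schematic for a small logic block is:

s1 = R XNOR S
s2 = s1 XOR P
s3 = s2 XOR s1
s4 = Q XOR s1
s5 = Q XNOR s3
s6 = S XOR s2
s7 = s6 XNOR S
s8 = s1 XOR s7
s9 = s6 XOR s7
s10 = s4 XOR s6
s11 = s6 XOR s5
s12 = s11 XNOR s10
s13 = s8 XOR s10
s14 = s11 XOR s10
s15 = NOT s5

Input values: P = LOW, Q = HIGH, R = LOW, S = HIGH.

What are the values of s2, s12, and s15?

s2 = LOW, s12 = LOW, s15 = HIGH

s1 = R XNOR S = LOW XNOR HIGH = LOW
s2 = s1 XOR P = LOW XOR LOW = LOW
s3 = s2 XOR s1 = LOW XOR LOW = LOW
s4 = Q XOR s1 = HIGH XOR LOW = HIGH
s5 = Q XNOR s3 = HIGH XNOR LOW = LOW
s6 = S XOR s2 = HIGH XOR LOW = HIGH
s10 = s4 XOR s6 = HIGH XOR HIGH = LOW
s11 = s6 XOR s5 = HIGH XOR LOW = HIGH
s12 = s11 XNOR s10 = HIGH XNOR LOW = LOW
s15 = NOT s5 = NOT LOW = HIGH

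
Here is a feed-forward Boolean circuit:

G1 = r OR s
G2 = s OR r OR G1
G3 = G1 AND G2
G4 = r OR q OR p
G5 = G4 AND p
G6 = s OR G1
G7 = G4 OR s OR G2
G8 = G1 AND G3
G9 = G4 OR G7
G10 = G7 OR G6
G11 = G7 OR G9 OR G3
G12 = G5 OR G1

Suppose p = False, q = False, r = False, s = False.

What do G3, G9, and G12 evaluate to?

G1 = r OR s = False OR False = False
G2 = s OR r OR G1 = False OR False OR False = False
G3 = G1 AND G2 = False AND False = False
G4 = r OR q OR p = False OR False OR False = False
G5 = G4 AND p = False AND False = False
G7 = G4 OR s OR G2 = False OR False OR False = False
G9 = G4 OR G7 = False OR False = False
G12 = G5 OR G1 = False OR False = False

G3 = False; G9 = False; G12 = False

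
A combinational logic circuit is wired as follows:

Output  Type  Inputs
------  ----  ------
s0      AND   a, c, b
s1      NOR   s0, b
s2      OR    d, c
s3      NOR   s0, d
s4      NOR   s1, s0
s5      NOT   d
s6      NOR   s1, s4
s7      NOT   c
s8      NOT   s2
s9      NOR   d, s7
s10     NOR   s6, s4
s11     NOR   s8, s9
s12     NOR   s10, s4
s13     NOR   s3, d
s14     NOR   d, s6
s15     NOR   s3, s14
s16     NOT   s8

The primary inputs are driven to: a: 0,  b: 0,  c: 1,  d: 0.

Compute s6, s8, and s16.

s0 = a AND c AND b = 0 AND 1 AND 0 = 0
s1 = s0 NOR b = 0 NOR 0 = 1
s2 = d OR c = 0 OR 1 = 1
s4 = s1 NOR s0 = 1 NOR 0 = 0
s6 = s1 NOR s4 = 1 NOR 0 = 0
s8 = NOT s2 = NOT 1 = 0
s16 = NOT s8 = NOT 0 = 1

s6 = 0  s8 = 0  s16 = 1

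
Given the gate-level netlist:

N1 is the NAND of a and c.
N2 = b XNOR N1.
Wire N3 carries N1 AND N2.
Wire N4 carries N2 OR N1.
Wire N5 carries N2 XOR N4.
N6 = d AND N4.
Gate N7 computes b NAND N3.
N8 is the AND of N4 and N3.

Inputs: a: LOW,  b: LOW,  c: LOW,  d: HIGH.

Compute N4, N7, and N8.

N4 = HIGH, N7 = HIGH, N8 = LOW

N1 = a NAND c = LOW NAND LOW = HIGH
N2 = b XNOR N1 = LOW XNOR HIGH = LOW
N3 = N1 AND N2 = HIGH AND LOW = LOW
N4 = N2 OR N1 = LOW OR HIGH = HIGH
N7 = b NAND N3 = LOW NAND LOW = HIGH
N8 = N4 AND N3 = HIGH AND LOW = LOW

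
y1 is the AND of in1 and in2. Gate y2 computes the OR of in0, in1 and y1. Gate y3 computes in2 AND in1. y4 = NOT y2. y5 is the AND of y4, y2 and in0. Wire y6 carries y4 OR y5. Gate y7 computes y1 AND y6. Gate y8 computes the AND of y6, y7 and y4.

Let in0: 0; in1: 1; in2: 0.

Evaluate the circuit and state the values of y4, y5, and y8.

y4 = 0, y5 = 0, y8 = 0

y1 = in1 AND in2 = 1 AND 0 = 0
y2 = in0 OR in1 OR y1 = 0 OR 1 OR 0 = 1
y4 = NOT y2 = NOT 1 = 0
y5 = y4 AND y2 AND in0 = 0 AND 1 AND 0 = 0
y6 = y4 OR y5 = 0 OR 0 = 0
y7 = y1 AND y6 = 0 AND 0 = 0
y8 = y6 AND y7 AND y4 = 0 AND 0 AND 0 = 0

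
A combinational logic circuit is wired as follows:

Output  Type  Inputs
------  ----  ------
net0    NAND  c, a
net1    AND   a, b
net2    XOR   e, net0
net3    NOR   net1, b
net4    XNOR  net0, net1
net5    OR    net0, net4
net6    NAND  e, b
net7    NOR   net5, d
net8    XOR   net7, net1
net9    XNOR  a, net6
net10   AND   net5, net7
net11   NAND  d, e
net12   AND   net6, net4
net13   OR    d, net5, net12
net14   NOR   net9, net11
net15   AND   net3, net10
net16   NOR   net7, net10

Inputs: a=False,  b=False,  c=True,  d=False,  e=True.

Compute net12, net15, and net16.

net0 = c NAND a = True NAND False = True
net1 = a AND b = False AND False = False
net3 = net1 NOR b = False NOR False = True
net4 = net0 XNOR net1 = True XNOR False = False
net5 = net0 OR net4 = True OR False = True
net6 = e NAND b = True NAND False = True
net7 = net5 NOR d = True NOR False = False
net10 = net5 AND net7 = True AND False = False
net12 = net6 AND net4 = True AND False = False
net15 = net3 AND net10 = True AND False = False
net16 = net7 NOR net10 = False NOR False = True

net12 = False, net15 = False, net16 = True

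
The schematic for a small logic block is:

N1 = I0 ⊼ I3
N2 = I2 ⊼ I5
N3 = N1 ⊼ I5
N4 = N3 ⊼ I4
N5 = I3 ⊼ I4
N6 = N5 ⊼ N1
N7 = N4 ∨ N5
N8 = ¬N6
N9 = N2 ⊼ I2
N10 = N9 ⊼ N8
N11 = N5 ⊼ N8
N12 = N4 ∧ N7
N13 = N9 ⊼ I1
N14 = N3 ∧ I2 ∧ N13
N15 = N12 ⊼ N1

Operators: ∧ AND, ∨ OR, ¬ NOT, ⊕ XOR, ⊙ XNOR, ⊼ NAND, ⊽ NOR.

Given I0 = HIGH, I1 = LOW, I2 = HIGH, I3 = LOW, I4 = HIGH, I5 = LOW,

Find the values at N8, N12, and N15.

N1 = I0 NAND I3 = HIGH NAND LOW = HIGH
N3 = N1 NAND I5 = HIGH NAND LOW = HIGH
N4 = N3 NAND I4 = HIGH NAND HIGH = LOW
N5 = I3 NAND I4 = LOW NAND HIGH = HIGH
N6 = N5 NAND N1 = HIGH NAND HIGH = LOW
N7 = N4 OR N5 = LOW OR HIGH = HIGH
N8 = NOT N6 = NOT LOW = HIGH
N12 = N4 AND N7 = LOW AND HIGH = LOW
N15 = N12 NAND N1 = LOW NAND HIGH = HIGH

N8 = HIGH, N12 = LOW, N15 = HIGH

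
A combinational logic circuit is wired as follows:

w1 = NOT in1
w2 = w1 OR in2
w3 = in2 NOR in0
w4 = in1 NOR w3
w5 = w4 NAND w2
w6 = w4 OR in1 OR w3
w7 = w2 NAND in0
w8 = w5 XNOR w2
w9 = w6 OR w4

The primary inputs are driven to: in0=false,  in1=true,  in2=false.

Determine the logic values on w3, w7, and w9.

w1 = NOT in1 = NOT true = false
w2 = w1 OR in2 = false OR false = false
w3 = in2 NOR in0 = false NOR false = true
w4 = in1 NOR w3 = true NOR true = false
w6 = w4 OR in1 OR w3 = false OR true OR true = true
w7 = w2 NAND in0 = false NAND false = true
w9 = w6 OR w4 = true OR false = true

w3 = true, w7 = true, w9 = true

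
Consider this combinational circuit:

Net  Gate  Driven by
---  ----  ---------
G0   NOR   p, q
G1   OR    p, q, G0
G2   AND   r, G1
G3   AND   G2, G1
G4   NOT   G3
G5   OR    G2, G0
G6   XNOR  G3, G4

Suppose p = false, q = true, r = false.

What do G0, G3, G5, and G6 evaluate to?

G0 = false, G3 = false, G5 = false, G6 = false

G0 = p NOR q = false NOR true = false
G1 = p OR q OR G0 = false OR true OR false = true
G2 = r AND G1 = false AND true = false
G3 = G2 AND G1 = false AND true = false
G4 = NOT G3 = NOT false = true
G5 = G2 OR G0 = false OR false = false
G6 = G3 XNOR G4 = false XNOR true = false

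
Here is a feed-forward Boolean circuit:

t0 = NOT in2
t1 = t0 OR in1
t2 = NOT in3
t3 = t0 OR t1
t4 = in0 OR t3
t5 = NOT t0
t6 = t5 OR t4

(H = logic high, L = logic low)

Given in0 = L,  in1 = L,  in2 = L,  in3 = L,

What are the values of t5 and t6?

t0 = NOT in2 = NOT L = H
t1 = t0 OR in1 = H OR L = H
t3 = t0 OR t1 = H OR H = H
t4 = in0 OR t3 = L OR H = H
t5 = NOT t0 = NOT H = L
t6 = t5 OR t4 = L OR H = H

t5 = L  t6 = H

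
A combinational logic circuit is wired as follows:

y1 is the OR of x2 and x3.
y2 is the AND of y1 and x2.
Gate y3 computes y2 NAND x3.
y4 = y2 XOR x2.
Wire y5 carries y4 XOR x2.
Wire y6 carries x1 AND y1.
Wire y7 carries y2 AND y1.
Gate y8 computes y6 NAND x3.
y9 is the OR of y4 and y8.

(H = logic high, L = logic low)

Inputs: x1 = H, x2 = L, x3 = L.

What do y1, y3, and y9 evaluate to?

y1 = x2 OR x3 = L OR L = L
y2 = y1 AND x2 = L AND L = L
y3 = y2 NAND x3 = L NAND L = H
y4 = y2 XOR x2 = L XOR L = L
y6 = x1 AND y1 = H AND L = L
y8 = y6 NAND x3 = L NAND L = H
y9 = y4 OR y8 = L OR H = H

y1 = L, y3 = H, y9 = H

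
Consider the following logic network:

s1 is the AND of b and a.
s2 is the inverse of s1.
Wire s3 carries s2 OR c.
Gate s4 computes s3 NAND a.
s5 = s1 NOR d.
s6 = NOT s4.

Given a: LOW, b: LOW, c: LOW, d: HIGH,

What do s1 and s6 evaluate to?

s1 = LOW, s6 = LOW

s1 = b AND a = LOW AND LOW = LOW
s2 = NOT s1 = NOT LOW = HIGH
s3 = s2 OR c = HIGH OR LOW = HIGH
s4 = s3 NAND a = HIGH NAND LOW = HIGH
s6 = NOT s4 = NOT HIGH = LOW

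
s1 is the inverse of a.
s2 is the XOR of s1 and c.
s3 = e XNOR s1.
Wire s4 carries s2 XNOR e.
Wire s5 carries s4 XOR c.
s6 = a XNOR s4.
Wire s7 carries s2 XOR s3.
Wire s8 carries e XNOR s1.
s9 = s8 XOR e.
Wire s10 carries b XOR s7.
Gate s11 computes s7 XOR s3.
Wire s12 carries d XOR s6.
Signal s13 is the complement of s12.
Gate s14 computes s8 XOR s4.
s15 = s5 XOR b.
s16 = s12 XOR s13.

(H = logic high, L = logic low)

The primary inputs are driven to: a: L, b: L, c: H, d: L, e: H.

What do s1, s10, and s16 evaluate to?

s1 = H; s10 = H; s16 = H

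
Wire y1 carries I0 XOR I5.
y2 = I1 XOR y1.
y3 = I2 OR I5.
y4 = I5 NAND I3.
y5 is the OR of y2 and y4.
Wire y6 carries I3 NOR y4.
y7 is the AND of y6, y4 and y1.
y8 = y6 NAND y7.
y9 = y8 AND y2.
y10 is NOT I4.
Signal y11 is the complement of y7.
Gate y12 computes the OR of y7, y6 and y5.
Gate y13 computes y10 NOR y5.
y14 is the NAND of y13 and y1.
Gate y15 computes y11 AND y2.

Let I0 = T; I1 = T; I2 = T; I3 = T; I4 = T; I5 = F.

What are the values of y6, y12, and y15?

y1 = I0 XOR I5 = T XOR F = T
y2 = I1 XOR y1 = T XOR T = F
y4 = I5 NAND I3 = F NAND T = T
y5 = y2 OR y4 = F OR T = T
y6 = I3 NOR y4 = T NOR T = F
y7 = y6 AND y4 AND y1 = F AND T AND T = F
y11 = NOT y7 = NOT F = T
y12 = y7 OR y6 OR y5 = F OR F OR T = T
y15 = y11 AND y2 = T AND F = F

y6 = F, y12 = T, y15 = F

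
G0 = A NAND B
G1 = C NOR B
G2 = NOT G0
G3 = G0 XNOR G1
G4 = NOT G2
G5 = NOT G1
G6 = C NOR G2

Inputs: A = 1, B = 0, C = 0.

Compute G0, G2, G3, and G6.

G0 = A NAND B = 1 NAND 0 = 1
G1 = C NOR B = 0 NOR 0 = 1
G2 = NOT G0 = NOT 1 = 0
G3 = G0 XNOR G1 = 1 XNOR 1 = 1
G6 = C NOR G2 = 0 NOR 0 = 1

G0 = 1, G2 = 0, G3 = 1, G6 = 1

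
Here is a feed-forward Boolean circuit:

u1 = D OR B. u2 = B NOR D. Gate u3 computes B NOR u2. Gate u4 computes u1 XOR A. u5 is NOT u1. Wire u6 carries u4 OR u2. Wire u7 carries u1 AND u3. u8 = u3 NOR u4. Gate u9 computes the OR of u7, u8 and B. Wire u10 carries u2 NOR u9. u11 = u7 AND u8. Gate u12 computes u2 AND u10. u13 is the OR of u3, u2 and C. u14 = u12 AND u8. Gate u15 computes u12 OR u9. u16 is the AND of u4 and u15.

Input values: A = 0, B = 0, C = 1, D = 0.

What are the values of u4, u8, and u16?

u1 = D OR B = 0 OR 0 = 0
u2 = B NOR D = 0 NOR 0 = 1
u3 = B NOR u2 = 0 NOR 1 = 0
u4 = u1 XOR A = 0 XOR 0 = 0
u7 = u1 AND u3 = 0 AND 0 = 0
u8 = u3 NOR u4 = 0 NOR 0 = 1
u9 = u7 OR u8 OR B = 0 OR 1 OR 0 = 1
u10 = u2 NOR u9 = 1 NOR 1 = 0
u12 = u2 AND u10 = 1 AND 0 = 0
u15 = u12 OR u9 = 0 OR 1 = 1
u16 = u4 AND u15 = 0 AND 1 = 0

u4 = 0, u8 = 1, u16 = 0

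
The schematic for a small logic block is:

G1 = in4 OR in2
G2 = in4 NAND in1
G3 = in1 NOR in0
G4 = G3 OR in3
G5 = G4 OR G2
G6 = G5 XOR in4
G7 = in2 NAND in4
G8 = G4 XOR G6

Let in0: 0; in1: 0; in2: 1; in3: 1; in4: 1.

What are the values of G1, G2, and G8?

G1 = in4 OR in2 = 1 OR 1 = 1
G2 = in4 NAND in1 = 1 NAND 0 = 1
G3 = in1 NOR in0 = 0 NOR 0 = 1
G4 = G3 OR in3 = 1 OR 1 = 1
G5 = G4 OR G2 = 1 OR 1 = 1
G6 = G5 XOR in4 = 1 XOR 1 = 0
G8 = G4 XOR G6 = 1 XOR 0 = 1

G1 = 1; G2 = 1; G8 = 1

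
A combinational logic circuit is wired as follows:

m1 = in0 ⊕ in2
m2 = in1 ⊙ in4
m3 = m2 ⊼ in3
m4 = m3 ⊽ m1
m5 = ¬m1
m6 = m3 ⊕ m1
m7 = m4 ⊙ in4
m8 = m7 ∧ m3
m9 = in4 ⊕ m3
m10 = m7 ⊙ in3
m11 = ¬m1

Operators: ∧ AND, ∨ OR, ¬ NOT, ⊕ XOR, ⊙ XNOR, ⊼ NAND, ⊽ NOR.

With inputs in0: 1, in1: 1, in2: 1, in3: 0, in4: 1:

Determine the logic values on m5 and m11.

m1 = in0 XOR in2 = 1 XOR 1 = 0
m5 = NOT m1 = NOT 0 = 1
m11 = NOT m1 = NOT 0 = 1

m5 = 1; m11 = 1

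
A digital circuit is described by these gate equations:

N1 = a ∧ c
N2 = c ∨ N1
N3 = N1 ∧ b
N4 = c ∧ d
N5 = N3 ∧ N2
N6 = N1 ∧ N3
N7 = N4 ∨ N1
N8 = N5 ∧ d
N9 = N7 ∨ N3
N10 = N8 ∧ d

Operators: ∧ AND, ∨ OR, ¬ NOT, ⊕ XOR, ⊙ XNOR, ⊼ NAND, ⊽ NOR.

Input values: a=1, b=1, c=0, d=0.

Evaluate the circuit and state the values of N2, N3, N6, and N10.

N2 = 0, N3 = 0, N6 = 0, N10 = 0

N1 = a AND c = 1 AND 0 = 0
N2 = c OR N1 = 0 OR 0 = 0
N3 = N1 AND b = 0 AND 1 = 0
N5 = N3 AND N2 = 0 AND 0 = 0
N6 = N1 AND N3 = 0 AND 0 = 0
N8 = N5 AND d = 0 AND 0 = 0
N10 = N8 AND d = 0 AND 0 = 0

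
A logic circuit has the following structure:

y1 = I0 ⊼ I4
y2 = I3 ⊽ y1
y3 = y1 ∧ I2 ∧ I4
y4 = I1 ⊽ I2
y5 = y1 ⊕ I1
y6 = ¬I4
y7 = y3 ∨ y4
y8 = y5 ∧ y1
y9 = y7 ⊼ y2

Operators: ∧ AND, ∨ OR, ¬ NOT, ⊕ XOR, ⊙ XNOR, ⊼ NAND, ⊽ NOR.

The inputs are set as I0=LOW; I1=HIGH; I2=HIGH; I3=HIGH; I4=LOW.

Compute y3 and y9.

y1 = I0 NAND I4 = LOW NAND LOW = HIGH
y2 = I3 NOR y1 = HIGH NOR HIGH = LOW
y3 = y1 AND I2 AND I4 = HIGH AND HIGH AND LOW = LOW
y4 = I1 NOR I2 = HIGH NOR HIGH = LOW
y7 = y3 OR y4 = LOW OR LOW = LOW
y9 = y7 NAND y2 = LOW NAND LOW = HIGH

y3 = LOW, y9 = HIGH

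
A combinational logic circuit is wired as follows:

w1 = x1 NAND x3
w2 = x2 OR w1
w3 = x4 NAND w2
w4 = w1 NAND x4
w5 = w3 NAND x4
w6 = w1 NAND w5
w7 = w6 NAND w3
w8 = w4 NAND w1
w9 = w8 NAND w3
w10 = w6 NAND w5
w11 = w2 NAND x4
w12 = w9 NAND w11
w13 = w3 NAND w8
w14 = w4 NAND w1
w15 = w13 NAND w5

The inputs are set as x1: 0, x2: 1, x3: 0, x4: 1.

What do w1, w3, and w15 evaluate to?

w1 = x1 NAND x3 = 0 NAND 0 = 1
w2 = x2 OR w1 = 1 OR 1 = 1
w3 = x4 NAND w2 = 1 NAND 1 = 0
w4 = w1 NAND x4 = 1 NAND 1 = 0
w5 = w3 NAND x4 = 0 NAND 1 = 1
w8 = w4 NAND w1 = 0 NAND 1 = 1
w13 = w3 NAND w8 = 0 NAND 1 = 1
w15 = w13 NAND w5 = 1 NAND 1 = 0

w1 = 1  w3 = 0  w15 = 0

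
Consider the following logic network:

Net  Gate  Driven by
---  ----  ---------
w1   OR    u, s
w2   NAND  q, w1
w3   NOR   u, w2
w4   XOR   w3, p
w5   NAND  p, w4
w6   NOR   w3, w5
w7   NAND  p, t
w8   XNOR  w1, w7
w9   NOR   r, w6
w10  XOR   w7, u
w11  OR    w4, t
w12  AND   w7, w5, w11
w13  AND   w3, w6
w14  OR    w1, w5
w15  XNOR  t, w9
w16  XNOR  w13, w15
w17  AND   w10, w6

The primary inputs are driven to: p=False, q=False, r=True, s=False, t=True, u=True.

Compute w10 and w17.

w1 = u OR s = True OR False = True
w2 = q NAND w1 = False NAND True = True
w3 = u NOR w2 = True NOR True = False
w4 = w3 XOR p = False XOR False = False
w5 = p NAND w4 = False NAND False = True
w6 = w3 NOR w5 = False NOR True = False
w7 = p NAND t = False NAND True = True
w10 = w7 XOR u = True XOR True = False
w17 = w10 AND w6 = False AND False = False

w10 = False, w17 = False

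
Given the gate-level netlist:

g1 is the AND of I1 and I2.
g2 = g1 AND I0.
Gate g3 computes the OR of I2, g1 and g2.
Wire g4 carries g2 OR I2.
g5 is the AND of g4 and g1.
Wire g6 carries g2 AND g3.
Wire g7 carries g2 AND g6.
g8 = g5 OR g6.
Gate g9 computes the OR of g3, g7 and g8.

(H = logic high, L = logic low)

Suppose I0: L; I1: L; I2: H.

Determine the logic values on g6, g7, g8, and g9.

g6 = L, g7 = L, g8 = L, g9 = H

g1 = I1 AND I2 = L AND H = L
g2 = g1 AND I0 = L AND L = L
g3 = I2 OR g1 OR g2 = H OR L OR L = H
g4 = g2 OR I2 = L OR H = H
g5 = g4 AND g1 = H AND L = L
g6 = g2 AND g3 = L AND H = L
g7 = g2 AND g6 = L AND L = L
g8 = g5 OR g6 = L OR L = L
g9 = g3 OR g7 OR g8 = H OR L OR L = H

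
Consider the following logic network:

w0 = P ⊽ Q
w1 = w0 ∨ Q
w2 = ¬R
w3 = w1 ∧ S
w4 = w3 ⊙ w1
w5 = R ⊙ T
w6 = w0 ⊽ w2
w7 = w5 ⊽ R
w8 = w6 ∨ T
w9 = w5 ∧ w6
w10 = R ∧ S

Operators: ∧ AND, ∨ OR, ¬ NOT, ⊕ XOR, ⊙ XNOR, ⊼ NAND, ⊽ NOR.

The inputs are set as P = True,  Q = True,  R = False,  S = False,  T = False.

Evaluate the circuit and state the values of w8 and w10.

w0 = P NOR Q = True NOR True = False
w2 = NOT R = NOT False = True
w6 = w0 NOR w2 = False NOR True = False
w8 = w6 OR T = False OR False = False
w10 = R AND S = False AND False = False

w8 = False, w10 = False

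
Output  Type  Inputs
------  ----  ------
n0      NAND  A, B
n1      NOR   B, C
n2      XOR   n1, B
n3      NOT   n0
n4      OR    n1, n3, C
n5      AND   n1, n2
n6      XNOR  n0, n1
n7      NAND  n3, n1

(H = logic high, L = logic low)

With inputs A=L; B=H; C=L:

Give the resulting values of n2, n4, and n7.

n0 = A NAND B = L NAND H = H
n1 = B NOR C = H NOR L = L
n2 = n1 XOR B = L XOR H = H
n3 = NOT n0 = NOT H = L
n4 = n1 OR n3 OR C = L OR L OR L = L
n7 = n3 NAND n1 = L NAND L = H

n2 = H  n4 = L  n7 = H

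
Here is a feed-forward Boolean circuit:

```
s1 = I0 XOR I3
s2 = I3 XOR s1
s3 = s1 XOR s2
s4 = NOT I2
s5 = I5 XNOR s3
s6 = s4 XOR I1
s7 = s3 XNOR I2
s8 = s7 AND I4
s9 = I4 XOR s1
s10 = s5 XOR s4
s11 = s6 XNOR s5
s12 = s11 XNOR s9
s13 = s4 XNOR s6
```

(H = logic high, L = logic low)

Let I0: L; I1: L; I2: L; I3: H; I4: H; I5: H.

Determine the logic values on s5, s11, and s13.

s5 = H; s11 = H; s13 = H

s1 = I0 XOR I3 = L XOR H = H
s2 = I3 XOR s1 = H XOR H = L
s3 = s1 XOR s2 = H XOR L = H
s4 = NOT I2 = NOT L = H
s5 = I5 XNOR s3 = H XNOR H = H
s6 = s4 XOR I1 = H XOR L = H
s11 = s6 XNOR s5 = H XNOR H = H
s13 = s4 XNOR s6 = H XNOR H = H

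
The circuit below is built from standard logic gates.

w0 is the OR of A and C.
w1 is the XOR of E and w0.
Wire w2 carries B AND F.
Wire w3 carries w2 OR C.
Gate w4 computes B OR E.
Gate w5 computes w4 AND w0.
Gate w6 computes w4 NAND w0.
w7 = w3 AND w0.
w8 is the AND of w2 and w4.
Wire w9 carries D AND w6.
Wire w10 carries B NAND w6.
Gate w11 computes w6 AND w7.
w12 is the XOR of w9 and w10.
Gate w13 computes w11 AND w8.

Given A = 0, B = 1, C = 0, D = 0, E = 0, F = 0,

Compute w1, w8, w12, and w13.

w0 = A OR C = 0 OR 0 = 0
w1 = E XOR w0 = 0 XOR 0 = 0
w2 = B AND F = 1 AND 0 = 0
w3 = w2 OR C = 0 OR 0 = 0
w4 = B OR E = 1 OR 0 = 1
w6 = w4 NAND w0 = 1 NAND 0 = 1
w7 = w3 AND w0 = 0 AND 0 = 0
w8 = w2 AND w4 = 0 AND 1 = 0
w9 = D AND w6 = 0 AND 1 = 0
w10 = B NAND w6 = 1 NAND 1 = 0
w11 = w6 AND w7 = 1 AND 0 = 0
w12 = w9 XOR w10 = 0 XOR 0 = 0
w13 = w11 AND w8 = 0 AND 0 = 0

w1 = 0, w8 = 0, w12 = 0, w13 = 0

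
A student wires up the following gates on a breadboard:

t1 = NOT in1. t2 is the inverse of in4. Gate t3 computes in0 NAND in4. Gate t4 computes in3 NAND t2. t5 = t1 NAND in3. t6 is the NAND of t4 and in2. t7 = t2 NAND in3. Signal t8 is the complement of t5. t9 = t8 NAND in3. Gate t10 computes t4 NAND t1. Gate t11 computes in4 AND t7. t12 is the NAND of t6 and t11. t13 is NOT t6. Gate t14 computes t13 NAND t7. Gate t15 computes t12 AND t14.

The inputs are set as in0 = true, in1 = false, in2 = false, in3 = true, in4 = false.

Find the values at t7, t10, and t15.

t1 = NOT in1 = NOT false = true
t2 = NOT in4 = NOT false = true
t4 = in3 NAND t2 = true NAND true = false
t6 = t4 NAND in2 = false NAND false = true
t7 = t2 NAND in3 = true NAND true = false
t10 = t4 NAND t1 = false NAND true = true
t11 = in4 AND t7 = false AND false = false
t12 = t6 NAND t11 = true NAND false = true
t13 = NOT t6 = NOT true = false
t14 = t13 NAND t7 = false NAND false = true
t15 = t12 AND t14 = true AND true = true

t7 = false; t10 = true; t15 = true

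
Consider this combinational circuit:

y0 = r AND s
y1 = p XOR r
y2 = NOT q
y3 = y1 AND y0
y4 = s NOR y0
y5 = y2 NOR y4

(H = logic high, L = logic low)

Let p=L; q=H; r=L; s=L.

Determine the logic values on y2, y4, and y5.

y0 = r AND s = L AND L = L
y2 = NOT q = NOT H = L
y4 = s NOR y0 = L NOR L = H
y5 = y2 NOR y4 = L NOR H = L

y2 = L, y4 = H, y5 = L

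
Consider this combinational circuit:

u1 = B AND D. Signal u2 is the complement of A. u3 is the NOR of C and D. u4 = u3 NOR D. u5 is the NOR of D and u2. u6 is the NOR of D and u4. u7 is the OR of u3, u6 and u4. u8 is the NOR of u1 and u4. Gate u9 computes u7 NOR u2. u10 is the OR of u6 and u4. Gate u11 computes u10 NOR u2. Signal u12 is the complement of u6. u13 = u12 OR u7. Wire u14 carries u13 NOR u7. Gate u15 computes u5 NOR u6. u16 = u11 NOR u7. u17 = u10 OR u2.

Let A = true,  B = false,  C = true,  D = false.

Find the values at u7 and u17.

u7 = true  u17 = true

u2 = NOT A = NOT true = false
u3 = C NOR D = true NOR false = false
u4 = u3 NOR D = false NOR false = true
u6 = D NOR u4 = false NOR true = false
u7 = u3 OR u6 OR u4 = false OR false OR true = true
u10 = u6 OR u4 = false OR true = true
u17 = u10 OR u2 = true OR false = true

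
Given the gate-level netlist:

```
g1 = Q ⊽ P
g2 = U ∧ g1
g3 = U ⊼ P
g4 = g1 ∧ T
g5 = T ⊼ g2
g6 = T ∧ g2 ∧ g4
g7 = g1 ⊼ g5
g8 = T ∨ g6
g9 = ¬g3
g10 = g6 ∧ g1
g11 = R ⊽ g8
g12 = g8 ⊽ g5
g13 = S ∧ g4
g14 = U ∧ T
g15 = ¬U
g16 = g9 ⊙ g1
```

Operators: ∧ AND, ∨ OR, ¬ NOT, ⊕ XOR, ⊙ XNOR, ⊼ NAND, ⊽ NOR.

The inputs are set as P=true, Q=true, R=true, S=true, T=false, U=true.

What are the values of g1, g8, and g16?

g1 = false, g8 = false, g16 = false

g1 = Q NOR P = true NOR true = false
g2 = U AND g1 = true AND false = false
g3 = U NAND P = true NAND true = false
g4 = g1 AND T = false AND false = false
g6 = T AND g2 AND g4 = false AND false AND false = false
g8 = T OR g6 = false OR false = false
g9 = NOT g3 = NOT false = true
g16 = g9 XNOR g1 = true XNOR false = false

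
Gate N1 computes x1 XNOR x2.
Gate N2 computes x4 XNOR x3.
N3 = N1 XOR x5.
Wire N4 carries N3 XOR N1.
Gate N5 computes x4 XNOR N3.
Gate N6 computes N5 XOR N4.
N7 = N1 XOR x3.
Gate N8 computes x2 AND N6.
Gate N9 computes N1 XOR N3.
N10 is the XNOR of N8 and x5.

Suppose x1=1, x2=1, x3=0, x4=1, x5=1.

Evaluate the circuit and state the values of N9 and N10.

N9 = 1, N10 = 1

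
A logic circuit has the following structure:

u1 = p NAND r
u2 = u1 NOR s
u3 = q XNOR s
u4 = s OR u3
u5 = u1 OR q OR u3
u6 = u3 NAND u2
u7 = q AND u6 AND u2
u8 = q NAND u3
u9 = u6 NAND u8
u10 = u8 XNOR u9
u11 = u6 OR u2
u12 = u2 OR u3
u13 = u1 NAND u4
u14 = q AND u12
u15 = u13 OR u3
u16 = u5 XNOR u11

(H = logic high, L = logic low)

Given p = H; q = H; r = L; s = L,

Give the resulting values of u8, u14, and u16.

u8 = H, u14 = L, u16 = H

u1 = p NAND r = H NAND L = H
u2 = u1 NOR s = H NOR L = L
u3 = q XNOR s = H XNOR L = L
u5 = u1 OR q OR u3 = H OR H OR L = H
u6 = u3 NAND u2 = L NAND L = H
u8 = q NAND u3 = H NAND L = H
u11 = u6 OR u2 = H OR L = H
u12 = u2 OR u3 = L OR L = L
u14 = q AND u12 = H AND L = L
u16 = u5 XNOR u11 = H XNOR H = H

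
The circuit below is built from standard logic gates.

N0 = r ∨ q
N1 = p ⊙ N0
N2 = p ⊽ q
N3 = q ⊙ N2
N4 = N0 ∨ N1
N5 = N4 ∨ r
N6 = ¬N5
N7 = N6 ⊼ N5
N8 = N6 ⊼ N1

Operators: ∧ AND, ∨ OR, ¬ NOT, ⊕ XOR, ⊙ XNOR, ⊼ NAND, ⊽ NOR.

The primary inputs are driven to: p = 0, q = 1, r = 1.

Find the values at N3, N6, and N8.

N0 = r OR q = 1 OR 1 = 1
N1 = p XNOR N0 = 0 XNOR 1 = 0
N2 = p NOR q = 0 NOR 1 = 0
N3 = q XNOR N2 = 1 XNOR 0 = 0
N4 = N0 OR N1 = 1 OR 0 = 1
N5 = N4 OR r = 1 OR 1 = 1
N6 = NOT N5 = NOT 1 = 0
N8 = N6 NAND N1 = 0 NAND 0 = 1

N3 = 0, N6 = 0, N8 = 1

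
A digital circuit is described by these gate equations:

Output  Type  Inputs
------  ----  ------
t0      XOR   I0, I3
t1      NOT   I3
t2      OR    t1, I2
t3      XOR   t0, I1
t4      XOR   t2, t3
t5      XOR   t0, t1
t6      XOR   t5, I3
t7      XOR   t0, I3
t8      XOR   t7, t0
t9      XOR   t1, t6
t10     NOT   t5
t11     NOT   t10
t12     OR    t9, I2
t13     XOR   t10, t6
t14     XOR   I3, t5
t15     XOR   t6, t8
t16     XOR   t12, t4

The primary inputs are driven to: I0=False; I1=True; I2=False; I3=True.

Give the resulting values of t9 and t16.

t0 = I0 XOR I3 = False XOR True = True
t1 = NOT I3 = NOT True = False
t2 = t1 OR I2 = False OR False = False
t3 = t0 XOR I1 = True XOR True = False
t4 = t2 XOR t3 = False XOR False = False
t5 = t0 XOR t1 = True XOR False = True
t6 = t5 XOR I3 = True XOR True = False
t9 = t1 XOR t6 = False XOR False = False
t12 = t9 OR I2 = False OR False = False
t16 = t12 XOR t4 = False XOR False = False

t9 = False, t16 = False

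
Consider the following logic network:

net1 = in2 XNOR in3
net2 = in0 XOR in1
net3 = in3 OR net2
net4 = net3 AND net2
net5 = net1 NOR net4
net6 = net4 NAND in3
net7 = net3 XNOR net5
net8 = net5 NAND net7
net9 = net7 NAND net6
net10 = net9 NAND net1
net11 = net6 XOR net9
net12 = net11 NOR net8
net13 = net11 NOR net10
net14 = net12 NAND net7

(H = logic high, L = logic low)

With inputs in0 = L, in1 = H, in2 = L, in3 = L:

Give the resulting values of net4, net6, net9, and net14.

net4 = H, net6 = H, net9 = H, net14 = H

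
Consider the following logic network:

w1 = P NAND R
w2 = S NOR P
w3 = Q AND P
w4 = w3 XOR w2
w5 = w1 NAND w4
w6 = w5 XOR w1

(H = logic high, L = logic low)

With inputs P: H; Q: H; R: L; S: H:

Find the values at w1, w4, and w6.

w1 = H; w4 = H; w6 = H

w1 = P NAND R = H NAND L = H
w2 = S NOR P = H NOR H = L
w3 = Q AND P = H AND H = H
w4 = w3 XOR w2 = H XOR L = H
w5 = w1 NAND w4 = H NAND H = L
w6 = w5 XOR w1 = L XOR H = H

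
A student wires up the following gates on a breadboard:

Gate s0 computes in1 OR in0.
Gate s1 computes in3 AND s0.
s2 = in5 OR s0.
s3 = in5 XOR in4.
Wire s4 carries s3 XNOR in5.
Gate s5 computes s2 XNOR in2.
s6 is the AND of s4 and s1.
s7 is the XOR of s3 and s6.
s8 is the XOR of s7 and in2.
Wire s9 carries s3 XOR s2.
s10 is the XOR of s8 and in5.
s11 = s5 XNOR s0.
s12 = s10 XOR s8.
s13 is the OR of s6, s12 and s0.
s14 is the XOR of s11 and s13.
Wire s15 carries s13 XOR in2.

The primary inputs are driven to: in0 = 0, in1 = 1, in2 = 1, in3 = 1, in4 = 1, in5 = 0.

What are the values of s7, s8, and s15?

s7 = 1, s8 = 0, s15 = 0

s0 = in1 OR in0 = 1 OR 0 = 1
s1 = in3 AND s0 = 1 AND 1 = 1
s3 = in5 XOR in4 = 0 XOR 1 = 1
s4 = s3 XNOR in5 = 1 XNOR 0 = 0
s6 = s4 AND s1 = 0 AND 1 = 0
s7 = s3 XOR s6 = 1 XOR 0 = 1
s8 = s7 XOR in2 = 1 XOR 1 = 0
s10 = s8 XOR in5 = 0 XOR 0 = 0
s12 = s10 XOR s8 = 0 XOR 0 = 0
s13 = s6 OR s12 OR s0 = 0 OR 0 OR 1 = 1
s15 = s13 XOR in2 = 1 XOR 1 = 0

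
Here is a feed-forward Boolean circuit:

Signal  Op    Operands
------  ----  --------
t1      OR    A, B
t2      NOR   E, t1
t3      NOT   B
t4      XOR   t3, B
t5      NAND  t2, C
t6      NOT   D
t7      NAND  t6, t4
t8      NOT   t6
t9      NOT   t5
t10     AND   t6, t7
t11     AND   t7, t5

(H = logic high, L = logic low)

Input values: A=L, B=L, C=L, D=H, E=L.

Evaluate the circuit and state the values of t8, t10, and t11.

t8 = H, t10 = L, t11 = H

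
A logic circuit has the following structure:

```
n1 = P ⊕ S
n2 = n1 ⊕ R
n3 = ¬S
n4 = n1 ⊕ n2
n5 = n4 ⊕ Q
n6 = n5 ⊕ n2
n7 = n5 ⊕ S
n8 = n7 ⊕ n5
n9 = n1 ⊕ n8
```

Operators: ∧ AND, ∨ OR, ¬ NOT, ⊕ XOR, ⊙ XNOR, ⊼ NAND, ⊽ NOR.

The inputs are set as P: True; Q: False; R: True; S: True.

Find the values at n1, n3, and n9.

n1 = P XOR S = True XOR True = False
n2 = n1 XOR R = False XOR True = True
n3 = NOT S = NOT True = False
n4 = n1 XOR n2 = False XOR True = True
n5 = n4 XOR Q = True XOR False = True
n7 = n5 XOR S = True XOR True = False
n8 = n7 XOR n5 = False XOR True = True
n9 = n1 XOR n8 = False XOR True = True

n1 = False  n3 = False  n9 = True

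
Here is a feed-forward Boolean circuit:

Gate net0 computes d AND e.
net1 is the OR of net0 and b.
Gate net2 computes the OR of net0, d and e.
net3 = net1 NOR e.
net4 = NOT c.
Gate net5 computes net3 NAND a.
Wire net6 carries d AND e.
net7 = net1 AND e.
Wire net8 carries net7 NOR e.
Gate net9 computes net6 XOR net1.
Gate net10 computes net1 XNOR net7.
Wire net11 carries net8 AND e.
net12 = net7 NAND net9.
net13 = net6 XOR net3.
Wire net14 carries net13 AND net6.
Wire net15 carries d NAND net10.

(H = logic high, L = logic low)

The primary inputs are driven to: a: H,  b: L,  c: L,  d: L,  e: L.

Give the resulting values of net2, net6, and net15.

net2 = L, net6 = L, net15 = H

net0 = d AND e = L AND L = L
net1 = net0 OR b = L OR L = L
net2 = net0 OR d OR e = L OR L OR L = L
net6 = d AND e = L AND L = L
net7 = net1 AND e = L AND L = L
net10 = net1 XNOR net7 = L XNOR L = H
net15 = d NAND net10 = L NAND H = H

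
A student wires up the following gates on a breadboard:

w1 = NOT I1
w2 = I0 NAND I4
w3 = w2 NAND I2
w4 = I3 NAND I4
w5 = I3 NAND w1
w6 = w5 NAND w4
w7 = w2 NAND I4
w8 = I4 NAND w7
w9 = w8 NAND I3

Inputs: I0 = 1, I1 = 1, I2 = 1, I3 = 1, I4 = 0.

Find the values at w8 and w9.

w2 = I0 NAND I4 = 1 NAND 0 = 1
w7 = w2 NAND I4 = 1 NAND 0 = 1
w8 = I4 NAND w7 = 0 NAND 1 = 1
w9 = w8 NAND I3 = 1 NAND 1 = 0

w8 = 1, w9 = 0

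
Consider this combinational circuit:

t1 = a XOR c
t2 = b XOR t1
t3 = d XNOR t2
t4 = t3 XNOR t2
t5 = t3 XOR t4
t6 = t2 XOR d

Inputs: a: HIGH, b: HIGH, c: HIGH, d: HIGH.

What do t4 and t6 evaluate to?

t1 = a XOR c = HIGH XOR HIGH = LOW
t2 = b XOR t1 = HIGH XOR LOW = HIGH
t3 = d XNOR t2 = HIGH XNOR HIGH = HIGH
t4 = t3 XNOR t2 = HIGH XNOR HIGH = HIGH
t6 = t2 XOR d = HIGH XOR HIGH = LOW

t4 = HIGH  t6 = LOW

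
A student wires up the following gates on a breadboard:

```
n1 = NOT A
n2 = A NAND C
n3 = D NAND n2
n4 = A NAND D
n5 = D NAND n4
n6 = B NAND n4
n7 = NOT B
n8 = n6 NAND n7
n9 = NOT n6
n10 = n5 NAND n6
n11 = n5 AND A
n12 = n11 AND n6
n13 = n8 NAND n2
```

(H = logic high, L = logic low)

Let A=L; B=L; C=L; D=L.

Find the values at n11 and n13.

n11 = L; n13 = H

n2 = A NAND C = L NAND L = H
n4 = A NAND D = L NAND L = H
n5 = D NAND n4 = L NAND H = H
n6 = B NAND n4 = L NAND H = H
n7 = NOT B = NOT L = H
n8 = n6 NAND n7 = H NAND H = L
n11 = n5 AND A = H AND L = L
n13 = n8 NAND n2 = L NAND H = H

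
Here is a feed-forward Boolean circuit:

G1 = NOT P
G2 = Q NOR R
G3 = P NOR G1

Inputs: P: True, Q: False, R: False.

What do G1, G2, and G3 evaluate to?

G1 = False; G2 = True; G3 = False

G1 = NOT P = NOT True = False
G2 = Q NOR R = False NOR False = True
G3 = P NOR G1 = True NOR False = False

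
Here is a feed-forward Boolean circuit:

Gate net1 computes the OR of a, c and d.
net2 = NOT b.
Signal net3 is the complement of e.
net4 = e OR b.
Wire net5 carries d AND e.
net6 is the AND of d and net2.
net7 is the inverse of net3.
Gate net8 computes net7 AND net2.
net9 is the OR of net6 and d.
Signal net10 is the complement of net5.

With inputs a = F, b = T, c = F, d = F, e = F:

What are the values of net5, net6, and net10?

net2 = NOT b = NOT T = F
net5 = d AND e = F AND F = F
net6 = d AND net2 = F AND F = F
net10 = NOT net5 = NOT F = T

net5 = F, net6 = F, net10 = T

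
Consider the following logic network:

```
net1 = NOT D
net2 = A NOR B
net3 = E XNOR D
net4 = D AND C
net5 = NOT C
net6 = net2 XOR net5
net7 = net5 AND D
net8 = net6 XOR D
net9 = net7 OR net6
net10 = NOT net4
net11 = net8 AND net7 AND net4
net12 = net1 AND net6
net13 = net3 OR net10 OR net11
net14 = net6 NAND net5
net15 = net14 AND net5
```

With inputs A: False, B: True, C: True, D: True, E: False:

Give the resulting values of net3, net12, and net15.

net1 = NOT D = NOT True = False
net2 = A NOR B = False NOR True = False
net3 = E XNOR D = False XNOR True = False
net5 = NOT C = NOT True = False
net6 = net2 XOR net5 = False XOR False = False
net12 = net1 AND net6 = False AND False = False
net14 = net6 NAND net5 = False NAND False = True
net15 = net14 AND net5 = True AND False = False

net3 = False; net12 = False; net15 = False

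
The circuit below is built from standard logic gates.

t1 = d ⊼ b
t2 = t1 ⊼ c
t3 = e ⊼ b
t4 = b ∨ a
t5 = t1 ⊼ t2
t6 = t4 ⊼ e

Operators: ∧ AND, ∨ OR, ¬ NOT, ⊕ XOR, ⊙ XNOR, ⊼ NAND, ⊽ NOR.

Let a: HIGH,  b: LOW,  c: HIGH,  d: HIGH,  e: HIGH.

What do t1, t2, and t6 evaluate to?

t1 = d NAND b = HIGH NAND LOW = HIGH
t2 = t1 NAND c = HIGH NAND HIGH = LOW
t4 = b OR a = LOW OR HIGH = HIGH
t6 = t4 NAND e = HIGH NAND HIGH = LOW

t1 = HIGH, t2 = LOW, t6 = LOW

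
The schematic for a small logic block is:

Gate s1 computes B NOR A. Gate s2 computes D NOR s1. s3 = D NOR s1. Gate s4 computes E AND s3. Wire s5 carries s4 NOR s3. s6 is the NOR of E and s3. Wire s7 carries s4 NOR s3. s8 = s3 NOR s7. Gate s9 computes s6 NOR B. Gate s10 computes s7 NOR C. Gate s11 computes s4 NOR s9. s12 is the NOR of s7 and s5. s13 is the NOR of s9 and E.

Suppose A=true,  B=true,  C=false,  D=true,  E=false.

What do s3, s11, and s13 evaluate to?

s3 = false; s11 = true; s13 = true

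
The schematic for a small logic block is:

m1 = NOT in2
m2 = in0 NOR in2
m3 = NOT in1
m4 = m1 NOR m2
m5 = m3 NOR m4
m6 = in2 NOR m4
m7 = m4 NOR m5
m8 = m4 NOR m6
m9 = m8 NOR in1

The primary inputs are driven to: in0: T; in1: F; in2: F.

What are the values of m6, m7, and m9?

m6 = T  m7 = T  m9 = T

m1 = NOT in2 = NOT F = T
m2 = in0 NOR in2 = T NOR F = F
m3 = NOT in1 = NOT F = T
m4 = m1 NOR m2 = T NOR F = F
m5 = m3 NOR m4 = T NOR F = F
m6 = in2 NOR m4 = F NOR F = T
m7 = m4 NOR m5 = F NOR F = T
m8 = m4 NOR m6 = F NOR T = F
m9 = m8 NOR in1 = F NOR F = T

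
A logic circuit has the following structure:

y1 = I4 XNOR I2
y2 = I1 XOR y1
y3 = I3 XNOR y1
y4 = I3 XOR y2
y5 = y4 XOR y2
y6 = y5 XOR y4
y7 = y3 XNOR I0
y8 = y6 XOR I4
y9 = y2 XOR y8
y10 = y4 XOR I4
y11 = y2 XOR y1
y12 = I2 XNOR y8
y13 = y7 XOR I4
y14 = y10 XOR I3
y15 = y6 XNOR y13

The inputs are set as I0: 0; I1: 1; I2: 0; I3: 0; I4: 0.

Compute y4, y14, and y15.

y1 = I4 XNOR I2 = 0 XNOR 0 = 1
y2 = I1 XOR y1 = 1 XOR 1 = 0
y3 = I3 XNOR y1 = 0 XNOR 1 = 0
y4 = I3 XOR y2 = 0 XOR 0 = 0
y5 = y4 XOR y2 = 0 XOR 0 = 0
y6 = y5 XOR y4 = 0 XOR 0 = 0
y7 = y3 XNOR I0 = 0 XNOR 0 = 1
y10 = y4 XOR I4 = 0 XOR 0 = 0
y13 = y7 XOR I4 = 1 XOR 0 = 1
y14 = y10 XOR I3 = 0 XOR 0 = 0
y15 = y6 XNOR y13 = 0 XNOR 1 = 0

y4 = 0; y14 = 0; y15 = 0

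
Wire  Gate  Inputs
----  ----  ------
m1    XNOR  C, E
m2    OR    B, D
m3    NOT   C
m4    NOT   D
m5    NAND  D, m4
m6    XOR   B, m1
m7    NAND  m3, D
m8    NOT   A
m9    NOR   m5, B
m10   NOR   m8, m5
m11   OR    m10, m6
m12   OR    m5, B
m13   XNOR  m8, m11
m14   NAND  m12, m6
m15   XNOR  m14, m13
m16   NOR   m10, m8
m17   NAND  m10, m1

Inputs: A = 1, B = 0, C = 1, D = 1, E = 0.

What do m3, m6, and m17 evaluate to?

m3 = 0, m6 = 0, m17 = 1

m1 = C XNOR E = 1 XNOR 0 = 0
m3 = NOT C = NOT 1 = 0
m4 = NOT D = NOT 1 = 0
m5 = D NAND m4 = 1 NAND 0 = 1
m6 = B XOR m1 = 0 XOR 0 = 0
m8 = NOT A = NOT 1 = 0
m10 = m8 NOR m5 = 0 NOR 1 = 0
m17 = m10 NAND m1 = 0 NAND 0 = 1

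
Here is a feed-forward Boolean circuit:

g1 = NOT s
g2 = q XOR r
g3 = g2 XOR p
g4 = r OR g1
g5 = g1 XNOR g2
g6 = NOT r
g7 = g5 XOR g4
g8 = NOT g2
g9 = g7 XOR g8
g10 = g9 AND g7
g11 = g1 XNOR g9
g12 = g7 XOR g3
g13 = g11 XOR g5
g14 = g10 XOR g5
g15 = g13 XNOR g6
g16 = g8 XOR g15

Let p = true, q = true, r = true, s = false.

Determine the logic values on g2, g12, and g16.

g2 = false  g12 = false  g16 = false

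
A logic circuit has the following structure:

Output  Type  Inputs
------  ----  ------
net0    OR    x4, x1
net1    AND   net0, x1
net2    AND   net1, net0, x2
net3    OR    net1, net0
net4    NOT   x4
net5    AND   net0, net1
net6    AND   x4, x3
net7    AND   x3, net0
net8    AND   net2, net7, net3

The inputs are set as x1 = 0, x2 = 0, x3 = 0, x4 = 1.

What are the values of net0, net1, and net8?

net0 = x4 OR x1 = 1 OR 0 = 1
net1 = net0 AND x1 = 1 AND 0 = 0
net2 = net1 AND net0 AND x2 = 0 AND 1 AND 0 = 0
net3 = net1 OR net0 = 0 OR 1 = 1
net7 = x3 AND net0 = 0 AND 1 = 0
net8 = net2 AND net7 AND net3 = 0 AND 0 AND 1 = 0

net0 = 1; net1 = 0; net8 = 0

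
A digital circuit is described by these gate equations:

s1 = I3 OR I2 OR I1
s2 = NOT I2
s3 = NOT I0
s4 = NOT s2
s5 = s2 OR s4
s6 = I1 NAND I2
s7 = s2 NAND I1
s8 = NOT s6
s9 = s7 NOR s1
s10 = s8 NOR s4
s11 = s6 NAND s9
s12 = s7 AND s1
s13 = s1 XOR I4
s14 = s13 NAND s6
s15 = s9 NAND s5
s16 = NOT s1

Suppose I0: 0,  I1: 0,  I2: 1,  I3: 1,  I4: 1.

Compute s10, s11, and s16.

s10 = 0  s11 = 1  s16 = 0

s1 = I3 OR I2 OR I1 = 1 OR 1 OR 0 = 1
s2 = NOT I2 = NOT 1 = 0
s4 = NOT s2 = NOT 0 = 1
s6 = I1 NAND I2 = 0 NAND 1 = 1
s7 = s2 NAND I1 = 0 NAND 0 = 1
s8 = NOT s6 = NOT 1 = 0
s9 = s7 NOR s1 = 1 NOR 1 = 0
s10 = s8 NOR s4 = 0 NOR 1 = 0
s11 = s6 NAND s9 = 1 NAND 0 = 1
s16 = NOT s1 = NOT 1 = 0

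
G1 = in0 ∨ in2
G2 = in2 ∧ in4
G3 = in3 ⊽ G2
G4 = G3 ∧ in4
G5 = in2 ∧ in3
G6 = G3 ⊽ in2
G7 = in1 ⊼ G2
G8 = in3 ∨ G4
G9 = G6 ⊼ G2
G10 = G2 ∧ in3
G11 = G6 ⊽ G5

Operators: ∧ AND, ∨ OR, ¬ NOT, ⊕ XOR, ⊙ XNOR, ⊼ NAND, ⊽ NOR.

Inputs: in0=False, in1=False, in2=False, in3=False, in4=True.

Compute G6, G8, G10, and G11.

G6 = False, G8 = True, G10 = False, G11 = True

G2 = in2 AND in4 = False AND True = False
G3 = in3 NOR G2 = False NOR False = True
G4 = G3 AND in4 = True AND True = True
G5 = in2 AND in3 = False AND False = False
G6 = G3 NOR in2 = True NOR False = False
G8 = in3 OR G4 = False OR True = True
G10 = G2 AND in3 = False AND False = False
G11 = G6 NOR G5 = False NOR False = True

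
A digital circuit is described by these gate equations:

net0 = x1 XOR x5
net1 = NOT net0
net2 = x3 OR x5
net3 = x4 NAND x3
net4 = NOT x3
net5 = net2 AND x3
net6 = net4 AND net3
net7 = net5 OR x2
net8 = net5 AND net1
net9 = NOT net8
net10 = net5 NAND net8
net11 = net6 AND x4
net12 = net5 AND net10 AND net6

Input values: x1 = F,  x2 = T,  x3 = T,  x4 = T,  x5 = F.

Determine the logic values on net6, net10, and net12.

net0 = x1 XOR x5 = F XOR F = F
net1 = NOT net0 = NOT F = T
net2 = x3 OR x5 = T OR F = T
net3 = x4 NAND x3 = T NAND T = F
net4 = NOT x3 = NOT T = F
net5 = net2 AND x3 = T AND T = T
net6 = net4 AND net3 = F AND F = F
net8 = net5 AND net1 = T AND T = T
net10 = net5 NAND net8 = T NAND T = F
net12 = net5 AND net10 AND net6 = T AND F AND F = F

net6 = F, net10 = F, net12 = F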